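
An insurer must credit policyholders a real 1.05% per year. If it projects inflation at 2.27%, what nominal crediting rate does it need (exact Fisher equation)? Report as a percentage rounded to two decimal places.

3.34%

(1 + i) = (1 + r)(1 + π) = 1.01050 × 1.02270 = 1.03343835
i = 1.03343835 − 1, so the required nominal rate is 3.34%.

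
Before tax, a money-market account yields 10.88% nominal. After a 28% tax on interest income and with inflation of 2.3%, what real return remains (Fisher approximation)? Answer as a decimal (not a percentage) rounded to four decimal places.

0.0553

After-tax nominal return = 10.88% × (1 − 0.28) = 7.8336%.
r ≈ 7.8336% − 2.3% → 0.0553.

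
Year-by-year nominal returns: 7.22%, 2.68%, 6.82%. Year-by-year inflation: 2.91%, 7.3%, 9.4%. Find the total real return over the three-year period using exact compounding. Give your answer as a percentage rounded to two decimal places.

Nominal growth factor = 1.0722 × 1.0268 × 1.0682 = 1.176019
Price-level growth factor = 1.0291 × 1.0730 × 1.0940 = 1.208021
Real growth factor = 1.176019 / 1.208021 = 0.973508
Total real return = 0.973508 − 1 → -2.65%.

-2.65%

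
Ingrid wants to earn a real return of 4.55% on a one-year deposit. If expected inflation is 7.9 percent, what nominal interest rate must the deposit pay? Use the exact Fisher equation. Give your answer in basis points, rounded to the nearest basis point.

(1 + i) = (1 + r)(1 + π) = 1.04550 × 1.07900 = 1.1280945
i = 1.1280945 − 1, so the required nominal rate is 1281 basis points.

1281 basis points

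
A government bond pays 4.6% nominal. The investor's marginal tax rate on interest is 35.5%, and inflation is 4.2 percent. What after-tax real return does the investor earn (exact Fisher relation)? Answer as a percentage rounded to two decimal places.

After-tax nominal return = 4.6% × (1 − 0.355) = 2.9670%.
1 + r = 1.02967 / 1.04200 = 0.988167
After-tax real rate = 0.988167 − 1 → -1.18%.

-1.18%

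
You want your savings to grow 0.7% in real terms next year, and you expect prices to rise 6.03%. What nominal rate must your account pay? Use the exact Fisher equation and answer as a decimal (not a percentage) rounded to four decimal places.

0.0677

(1 + i) = (1 + r)(1 + π) = 1.00700 × 1.06030 = 1.0677221
i = 1.0677221 − 1, so the required nominal rate is 0.0677.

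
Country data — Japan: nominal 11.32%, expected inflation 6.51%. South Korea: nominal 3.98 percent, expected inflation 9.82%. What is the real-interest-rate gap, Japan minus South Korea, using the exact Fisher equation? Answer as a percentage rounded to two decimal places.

Japan: (1 + 0.1132)/(1 + 0.0651) − 1 = 4.5160%
South Korea: (1 + 0.0398)/(1 + 0.0982) − 1 = -5.3178%
Differential = 4.5160% − (-5.3178%) = 9.8338% → 9.83%.

9.83%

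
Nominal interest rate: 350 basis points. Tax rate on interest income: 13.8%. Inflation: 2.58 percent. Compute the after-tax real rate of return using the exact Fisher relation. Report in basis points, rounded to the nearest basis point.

43 basis points

After-tax nominal return = 3.5% × (1 − 0.138) = 3.0170%.
1 + r = 1.03017 / 1.02580 = 1.004260
After-tax real rate = 1.004260 − 1 → 43 basis points.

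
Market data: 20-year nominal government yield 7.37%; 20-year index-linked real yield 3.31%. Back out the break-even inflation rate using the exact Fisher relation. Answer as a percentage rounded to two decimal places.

(1 + π) = (1 + i)/(1 + r) = 1.07370 / 1.03310 = 1.039299
Break-even inflation = 1.039299 − 1 → 3.93%.

3.93%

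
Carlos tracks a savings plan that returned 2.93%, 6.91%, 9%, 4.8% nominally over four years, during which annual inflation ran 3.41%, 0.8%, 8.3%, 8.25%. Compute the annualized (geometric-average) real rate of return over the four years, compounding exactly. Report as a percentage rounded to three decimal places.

Nominal growth factor = 1.0293 × 1.0691 × 1.0900 × 1.0480 = 1.25703706
Price-level growth factor = 1.0341 × 1.0080 × 1.0830 × 1.0825 = 1.22202315
Real growth factor = 1.25703706 / 1.22202315 = 1.02865242
Annualized real rate = 1.02865242^(1/4) − 1 = 0.7087% → 0.709%.

0.709%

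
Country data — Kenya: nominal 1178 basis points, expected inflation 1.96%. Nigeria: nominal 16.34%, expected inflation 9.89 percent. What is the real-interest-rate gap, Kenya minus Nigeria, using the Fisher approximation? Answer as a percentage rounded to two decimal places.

Kenya: 11.78% − 1.96% = 9.820%
Nigeria: 16.34% − 9.89% = 6.450%
Differential = 3.370% → 3.37%.

3.37%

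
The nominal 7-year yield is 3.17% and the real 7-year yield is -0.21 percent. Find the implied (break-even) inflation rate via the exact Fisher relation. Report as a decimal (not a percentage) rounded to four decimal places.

(1 + π) = (1 + i)/(1 + r) = 1.03170 / 0.99790 = 1.033871
Break-even inflation = 1.033871 − 1 → 0.0339.

0.0339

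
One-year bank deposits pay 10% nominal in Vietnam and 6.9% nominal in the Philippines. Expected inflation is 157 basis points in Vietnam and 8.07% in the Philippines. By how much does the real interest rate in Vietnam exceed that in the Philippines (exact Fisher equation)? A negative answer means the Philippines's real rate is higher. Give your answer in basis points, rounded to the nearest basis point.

938 basis points

Vietnam: (1 + 0.1000)/(1 + 0.0157) − 1 = 8.2997%
The Philippines: (1 + 0.0690)/(1 + 0.0807) − 1 = -1.0826%
Differential = 8.2997% − (-1.0826%) = 9.3823% → 938 basis points.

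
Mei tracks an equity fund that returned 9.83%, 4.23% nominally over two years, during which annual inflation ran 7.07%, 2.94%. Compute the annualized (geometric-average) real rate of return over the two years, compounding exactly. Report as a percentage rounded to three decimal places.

Nominal growth factor = 1.0983 × 1.0423 = 1.14475809
Price-level growth factor = 1.0707 × 1.0294 = 1.10217858
Real growth factor = 1.14475809 / 1.10217858 = 1.03863213
Annualized real rate = 1.03863213^(1/2) − 1 = 1.9133% → 1.913%.

1.913%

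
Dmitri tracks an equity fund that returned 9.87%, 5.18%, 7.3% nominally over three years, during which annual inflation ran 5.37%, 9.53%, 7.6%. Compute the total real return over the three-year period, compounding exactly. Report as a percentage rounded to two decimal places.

-0.15%

Nominal growth factor = 1.0987 × 1.0518 × 1.0730 = 1.239972
Price-level growth factor = 1.0537 × 1.0953 × 1.0760 = 1.241831
Real growth factor = 1.239972 / 1.241831 = 0.998504
Total real return = 0.998504 − 1 → -0.15%.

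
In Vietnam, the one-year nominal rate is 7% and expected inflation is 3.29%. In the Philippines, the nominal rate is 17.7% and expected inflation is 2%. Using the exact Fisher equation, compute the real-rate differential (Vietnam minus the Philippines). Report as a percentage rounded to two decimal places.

-11.80%

Vietnam: (1 + 0.0700)/(1 + 0.0329) − 1 = 3.5918%
The Philippines: (1 + 0.1770)/(1 + 0.0200) − 1 = 15.3922%
Differential = 3.5918% − 15.3922% = -11.8003% → -11.80%.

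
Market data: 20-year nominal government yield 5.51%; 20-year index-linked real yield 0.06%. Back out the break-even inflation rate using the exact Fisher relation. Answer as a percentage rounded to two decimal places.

5.45%

(1 + π) = (1 + i)/(1 + r) = 1.05510 / 1.00060 = 1.054467
Break-even inflation = 1.054467 − 1 → 5.45%.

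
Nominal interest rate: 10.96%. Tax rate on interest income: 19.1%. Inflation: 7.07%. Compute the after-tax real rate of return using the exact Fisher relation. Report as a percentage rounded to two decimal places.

1.68%

After-tax nominal return = 10.96% × (1 − 0.191) = 8.86664%.
1 + r = 1.0886664 / 1.07070 = 1.016780
After-tax real rate = 1.016780 − 1 → 1.68%.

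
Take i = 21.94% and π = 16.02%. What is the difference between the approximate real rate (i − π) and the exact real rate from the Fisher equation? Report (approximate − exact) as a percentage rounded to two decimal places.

0.82%

Approximate: r ≈ 21.940% − 16.020% = 5.9200%
Exact: (1 + 0.2194)/(1 + 0.1602) − 1 = 5.1026%
Error = 5.9200% − 5.1026% = 0.8174% → 0.82%.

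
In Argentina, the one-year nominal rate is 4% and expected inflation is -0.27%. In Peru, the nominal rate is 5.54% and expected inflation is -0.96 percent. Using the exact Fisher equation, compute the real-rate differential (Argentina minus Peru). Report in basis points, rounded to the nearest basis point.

-228 basis points

Argentina: (1 + 0.0400)/(1 − 0.0027) − 1 = 4.2816%
Peru: (1 + 0.0554)/(1 − 0.0096) − 1 = 6.5630%
Differential = 4.2816% − 6.5630% = -2.2814% → -228 basis points.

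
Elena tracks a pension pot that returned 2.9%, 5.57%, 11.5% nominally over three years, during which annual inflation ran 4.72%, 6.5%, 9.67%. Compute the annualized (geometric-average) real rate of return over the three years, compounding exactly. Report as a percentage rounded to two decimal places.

Nominal growth factor = 1.0290 × 1.0557 × 1.1150 = 1.21124156
Price-level growth factor = 1.0472 × 1.0650 × 1.0967 = 1.22311442
Real growth factor = 1.21124156 / 1.22311442 = 0.99029293
Annualized real rate = 0.99029293^(1/3) − 1 = -0.3246% → -0.32%.

-0.32%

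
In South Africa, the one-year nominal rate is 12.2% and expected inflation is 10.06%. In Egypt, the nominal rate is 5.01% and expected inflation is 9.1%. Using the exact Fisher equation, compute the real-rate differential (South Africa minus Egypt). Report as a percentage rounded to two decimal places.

5.69%

South Africa: (1 + 0.1220)/(1 + 0.1006) − 1 = 1.9444%
Egypt: (1 + 0.0501)/(1 + 0.0910) − 1 = -3.7489%
Differential = 1.9444% − (-3.7489%) = 5.6932% → 5.69%.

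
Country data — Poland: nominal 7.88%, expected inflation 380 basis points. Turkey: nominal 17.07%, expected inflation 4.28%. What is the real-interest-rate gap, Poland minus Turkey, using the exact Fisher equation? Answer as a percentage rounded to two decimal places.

Poland: (1 + 0.0788)/(1 + 0.0380) − 1 = 3.9306%
Turkey: (1 + 0.1707)/(1 + 0.0428) − 1 = 12.2651%
Differential = 3.9306% − 12.2651% = -8.3344% → -8.33%.

-8.33%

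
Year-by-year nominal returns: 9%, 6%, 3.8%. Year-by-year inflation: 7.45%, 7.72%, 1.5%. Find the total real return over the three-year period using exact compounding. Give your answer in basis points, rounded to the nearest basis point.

Compound the nominal returns: 1.0900 × 1.0600 × 1.0380 = 1.199305.
Compound inflation: 1.0745 × 1.0772 × 1.0150 = 1.174813.
Deflate: 1.199305 / 1.174813 = 1.020848.
Total real return = 1.020848 − 1 → 208 basis points.

208 basis points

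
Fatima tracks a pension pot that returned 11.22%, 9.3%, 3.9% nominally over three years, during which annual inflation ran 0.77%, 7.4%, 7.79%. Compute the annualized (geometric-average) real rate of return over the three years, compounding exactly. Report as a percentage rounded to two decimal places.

2.68%

Compound the nominal returns: 1.1122 × 1.0930 × 1.0390 = 1.26304435.
Compound inflation: 1.0077 × 1.0740 × 1.0779 = 1.16657862.
Deflate: 1.26304435 / 1.16657862 = 1.08269115.
Annualized real rate = 1.08269115^(1/3) − 1 = 2.6837% → 2.68%.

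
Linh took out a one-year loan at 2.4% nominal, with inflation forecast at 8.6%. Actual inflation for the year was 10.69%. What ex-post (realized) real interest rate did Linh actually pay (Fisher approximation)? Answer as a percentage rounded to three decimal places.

Ex-post: 2.4% − 10.69% = -8.290%
So the realized real rate is -8.290%.

-8.290%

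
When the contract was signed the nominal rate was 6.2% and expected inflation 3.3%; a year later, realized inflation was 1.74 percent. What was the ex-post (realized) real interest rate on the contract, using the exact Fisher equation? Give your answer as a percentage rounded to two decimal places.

4.38%

Ex-post: (1 + 0.0620)/(1 + 0.0174) − 1 = 4.3837%
So the realized real rate is 4.38%.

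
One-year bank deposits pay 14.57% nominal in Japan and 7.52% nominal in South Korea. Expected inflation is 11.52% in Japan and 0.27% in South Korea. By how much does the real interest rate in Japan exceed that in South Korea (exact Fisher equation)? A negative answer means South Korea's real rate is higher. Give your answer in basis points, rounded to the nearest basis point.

Japan: (1 + 0.1457)/(1 + 0.1152) − 1 = 2.7349%
South Korea: (1 + 0.0752)/(1 + 0.0027) − 1 = 7.2305%
Differential = 2.7349% − 7.2305% = -4.4955% → -450 basis points.

-450 basis points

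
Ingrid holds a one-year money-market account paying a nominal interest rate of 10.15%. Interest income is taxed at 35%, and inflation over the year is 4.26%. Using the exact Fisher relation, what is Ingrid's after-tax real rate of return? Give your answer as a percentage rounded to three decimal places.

2.242%

After-tax nominal return = 10.15% × (1 − 0.35) = 6.5975%.
1 + r = 1.065975 / 1.04260 = 1.022420
After-tax real rate = 1.022420 − 1 → 2.242%.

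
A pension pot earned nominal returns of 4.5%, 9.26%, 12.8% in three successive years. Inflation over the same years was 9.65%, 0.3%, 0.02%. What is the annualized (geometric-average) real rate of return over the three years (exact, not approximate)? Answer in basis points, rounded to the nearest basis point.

Nominal growth factor = 1.0450 × 1.0926 × 1.1280 = 1.28791318
Price-level growth factor = 1.0965 × 1.0030 × 1.0002 = 1.10000946
Real growth factor = 1.28791318 / 1.10000946 = 1.17082009
Annualized real rate = 1.17082009^(1/3) − 1 = 5.3974% → 540 basis points.

540 basis points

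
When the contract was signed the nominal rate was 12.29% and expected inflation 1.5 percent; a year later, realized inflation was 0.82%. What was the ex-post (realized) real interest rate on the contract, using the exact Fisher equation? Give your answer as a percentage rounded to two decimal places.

Ex-post: (1 + 0.1229)/(1 + 0.0082) − 1 = 11.3767%
So the realized real rate is 11.38%.

11.38%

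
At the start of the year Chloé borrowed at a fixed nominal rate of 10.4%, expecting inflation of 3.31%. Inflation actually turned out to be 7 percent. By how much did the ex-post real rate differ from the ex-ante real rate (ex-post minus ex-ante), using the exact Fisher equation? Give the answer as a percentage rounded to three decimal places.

-3.685%

Ex-ante: (1 + 0.1040)/(1 + 0.0331) − 1 = 6.8628%
Ex-post: (1 + 0.1040)/(1 + 0.0700) − 1 = 3.1776%
Difference (ex-post − ex-ante) = -3.6853% → -3.685%.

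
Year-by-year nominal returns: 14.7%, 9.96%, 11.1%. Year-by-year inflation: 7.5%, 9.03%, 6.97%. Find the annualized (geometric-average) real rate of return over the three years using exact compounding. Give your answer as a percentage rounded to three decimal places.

Nominal growth factor = 1.1470 × 1.0996 × 1.1110 = 1.40123897
Price-level growth factor = 1.0750 × 1.0903 × 1.0697 = 1.25376595
Real growth factor = 1.40123897 / 1.25376595 = 1.11762404
Annualized real rate = 1.11762404^(1/3) − 1 = 3.7764% → 3.776%.

3.776%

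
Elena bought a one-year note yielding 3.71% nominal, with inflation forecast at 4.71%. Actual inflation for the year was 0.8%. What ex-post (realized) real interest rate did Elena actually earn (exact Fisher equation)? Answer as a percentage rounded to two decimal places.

2.89%

Ex-post: (1 + 0.0371)/(1 + 0.0080) − 1 = 2.8869%
So the realized real rate is 2.89%.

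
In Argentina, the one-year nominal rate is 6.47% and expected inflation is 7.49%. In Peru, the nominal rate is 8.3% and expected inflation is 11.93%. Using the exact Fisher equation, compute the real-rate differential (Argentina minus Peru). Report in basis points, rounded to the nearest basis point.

229 basis points

Argentina: (1 + 0.0647)/(1 + 0.0749) − 1 = -0.9489%
Peru: (1 + 0.0830)/(1 + 0.1193) − 1 = -3.2431%
Differential = -0.9489% − (-3.2431%) = 2.2942% → 229 basis points.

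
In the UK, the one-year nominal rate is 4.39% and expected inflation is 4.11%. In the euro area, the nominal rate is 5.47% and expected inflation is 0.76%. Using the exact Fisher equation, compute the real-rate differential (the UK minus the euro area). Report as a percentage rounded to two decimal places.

-4.41%

The UK: (1 + 0.0439)/(1 + 0.0411) − 1 = 0.2689%
The euro area: (1 + 0.0547)/(1 + 0.0076) − 1 = 4.6745%
Differential = 0.2689% − 4.6745% = -4.4055% → -4.41%.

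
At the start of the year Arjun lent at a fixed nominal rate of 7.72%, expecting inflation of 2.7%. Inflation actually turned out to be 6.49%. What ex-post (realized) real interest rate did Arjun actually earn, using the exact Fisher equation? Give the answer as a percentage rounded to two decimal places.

1.16%

Ex-post: (1 + 0.0772)/(1 + 0.0649) − 1 = 1.15504%
So the realized real rate is 1.16%.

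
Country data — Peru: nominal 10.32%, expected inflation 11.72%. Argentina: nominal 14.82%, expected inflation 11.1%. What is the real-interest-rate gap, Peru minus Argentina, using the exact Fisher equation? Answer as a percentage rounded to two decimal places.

-4.60%

Peru: (1 + 0.1032)/(1 + 0.1172) − 1 = -1.2531%
Argentina: (1 + 0.1482)/(1 + 0.1110) − 1 = 3.3483%
Differential = -1.2531% − 3.3483% = -4.6015% → -4.60%.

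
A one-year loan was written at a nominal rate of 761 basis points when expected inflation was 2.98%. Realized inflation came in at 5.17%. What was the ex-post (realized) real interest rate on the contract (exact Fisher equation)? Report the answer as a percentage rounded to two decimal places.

Ex-post: (1 + 0.0761)/(1 + 0.0517) − 1 = 2.3201%
So the realized real rate is 2.32%.

2.32%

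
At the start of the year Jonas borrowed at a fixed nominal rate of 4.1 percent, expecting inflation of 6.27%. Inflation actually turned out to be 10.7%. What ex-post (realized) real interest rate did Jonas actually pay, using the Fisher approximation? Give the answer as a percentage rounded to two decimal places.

Ex-post: 4.1% − 10.7% = -6.600%
So the realized real rate is -6.60%.

-6.60%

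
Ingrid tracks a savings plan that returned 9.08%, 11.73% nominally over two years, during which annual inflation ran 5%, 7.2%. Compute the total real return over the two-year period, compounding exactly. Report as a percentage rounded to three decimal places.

Nominal growth factor = 1.0908 × 1.1173 = 1.218751
Price-level growth factor = 1.0500 × 1.0720 = 1.125600
Real growth factor = 1.218751 / 1.125600 = 1.082757
Total real return = 1.082757 − 1 → 8.276%.

8.276%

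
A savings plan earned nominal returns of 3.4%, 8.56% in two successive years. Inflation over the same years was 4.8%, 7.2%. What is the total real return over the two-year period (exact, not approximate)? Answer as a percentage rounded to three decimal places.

-0.084%

Compound the nominal returns: 1.0340 × 1.0856 = 1.122510.
Compound inflation: 1.0480 × 1.0720 = 1.123456.
Deflate: 1.122510 / 1.123456 = 0.999158.
Total real return = 0.999158 − 1 → -0.084%.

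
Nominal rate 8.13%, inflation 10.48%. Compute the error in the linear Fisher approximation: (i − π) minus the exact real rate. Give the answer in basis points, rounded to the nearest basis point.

-22 basis points

Approximate: r ≈ 8.130% − 10.480% = -2.3500%
Exact: (1 + 0.0813)/(1 + 0.1048) − 1 = -2.1271%
Error = -2.3500% − (-2.1271%) = -0.2229% → -22 basis points.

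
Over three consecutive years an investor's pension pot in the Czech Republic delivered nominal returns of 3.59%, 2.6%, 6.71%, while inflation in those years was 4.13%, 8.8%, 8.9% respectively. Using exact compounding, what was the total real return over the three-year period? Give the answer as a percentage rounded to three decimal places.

-8.074%

Nominal growth factor = 1.0359 × 1.0260 × 1.0671 = 1.134150
Price-level growth factor = 1.0413 × 1.0880 × 1.0890 = 1.233766
Real growth factor = 1.134150 / 1.233766 = 0.919259
Total real return = 0.919259 − 1 → -8.074%.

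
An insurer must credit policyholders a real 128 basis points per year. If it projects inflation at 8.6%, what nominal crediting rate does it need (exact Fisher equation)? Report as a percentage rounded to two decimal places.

9.99%

(1 + i) = (1 + r)(1 + π) = 1.01280 × 1.08600 = 1.0999008
i = 1.0999008 − 1, so the required nominal rate is 9.99%.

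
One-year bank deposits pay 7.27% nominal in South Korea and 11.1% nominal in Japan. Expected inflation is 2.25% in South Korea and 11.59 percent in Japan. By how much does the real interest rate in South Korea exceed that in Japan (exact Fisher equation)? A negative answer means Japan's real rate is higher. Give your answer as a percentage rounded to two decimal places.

5.35%

South Korea: (1 + 0.0727)/(1 + 0.0225) − 1 = 4.9095%
Japan: (1 + 0.1110)/(1 + 0.1159) − 1 = -0.4391%
Differential = 4.9095% − (-0.4391%) = 5.3486% → 5.35%.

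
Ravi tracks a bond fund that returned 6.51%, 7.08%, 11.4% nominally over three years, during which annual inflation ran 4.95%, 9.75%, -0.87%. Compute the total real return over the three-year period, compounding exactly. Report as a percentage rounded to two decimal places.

11.27%

Nominal growth factor = 1.0651 × 1.0708 × 1.1140 = 1.270527
Price-level growth factor = 1.0495 × 1.0975 × 0.9913 = 1.141805
Real growth factor = 1.270527 / 1.141805 = 1.112735
Total real return = 1.112735 − 1 → 11.27%.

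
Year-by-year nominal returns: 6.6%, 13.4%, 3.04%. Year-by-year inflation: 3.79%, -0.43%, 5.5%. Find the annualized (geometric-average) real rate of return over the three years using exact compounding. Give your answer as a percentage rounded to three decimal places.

Compound the nominal returns: 1.0660 × 1.1340 × 1.0304 = 1.24559286.
Compound inflation: 1.0379 × 0.9957 × 1.0550 = 1.09027607.
Deflate: 1.24559286 / 1.09027607 = 1.14245639.
Annualized real rate = 1.14245639^(1/3) − 1 = 4.5394% → 4.539%.

4.539%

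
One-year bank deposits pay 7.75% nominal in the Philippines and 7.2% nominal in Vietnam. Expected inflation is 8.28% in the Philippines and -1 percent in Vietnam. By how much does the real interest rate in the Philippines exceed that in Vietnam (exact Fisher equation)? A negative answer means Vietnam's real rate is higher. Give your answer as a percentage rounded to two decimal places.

-8.77%

The Philippines: (1 + 0.0775)/(1 + 0.0828) − 1 = -0.4895%
Vietnam: (1 + 0.0720)/(1 − 0.0100) − 1 = 8.2828%
Differential = -0.4895% − 8.2828% = -8.7723% → -8.77%.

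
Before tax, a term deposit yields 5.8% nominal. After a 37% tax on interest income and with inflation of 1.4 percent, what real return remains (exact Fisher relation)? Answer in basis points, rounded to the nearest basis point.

222 basis points

After-tax nominal return = 5.8% × (1 − 0.37) = 3.6540%.
1 + r = 1.03654 / 1.01400 = 1.022229
After-tax real rate = 1.022229 − 1 → 222 basis points.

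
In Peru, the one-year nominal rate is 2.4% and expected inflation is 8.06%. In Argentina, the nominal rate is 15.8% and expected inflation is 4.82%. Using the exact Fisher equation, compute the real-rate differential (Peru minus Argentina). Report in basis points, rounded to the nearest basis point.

Peru: (1 + 0.0240)/(1 + 0.0806) − 1 = -5.2378%
Argentina: (1 + 0.1580)/(1 + 0.0482) − 1 = 10.4751%
Differential = -5.2378% − 10.4751% = -15.7129% → -1571 basis points.

-1571 basis points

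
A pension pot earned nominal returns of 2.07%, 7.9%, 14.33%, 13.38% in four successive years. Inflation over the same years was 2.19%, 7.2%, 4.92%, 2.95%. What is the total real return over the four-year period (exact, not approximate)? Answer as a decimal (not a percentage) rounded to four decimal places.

Nominal growth factor = 1.0207 × 1.0790 × 1.1433 × 1.1338 = 1.427632
Price-level growth factor = 1.0219 × 1.0720 × 1.0492 × 1.0295 = 1.183281
Real growth factor = 1.427632 / 1.183281 = 1.206503
Total real return = 1.206503 − 1 → 0.2065.

0.2065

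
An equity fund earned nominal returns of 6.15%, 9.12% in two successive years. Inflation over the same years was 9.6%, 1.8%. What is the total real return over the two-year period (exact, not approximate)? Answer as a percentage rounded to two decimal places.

Nominal growth factor = 1.0615 × 1.0912 = 1.158309
Price-level growth factor = 1.0960 × 1.0180 = 1.115728
Real growth factor = 1.158309 / 1.115728 = 1.038164
Total real return = 1.038164 − 1 → 3.82%.

3.82%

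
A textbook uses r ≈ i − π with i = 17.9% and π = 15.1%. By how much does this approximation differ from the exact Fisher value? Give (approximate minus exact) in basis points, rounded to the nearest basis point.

37 basis points

Approximate: r ≈ 17.900% − 15.100% = 2.8000%
Exact: (1 + 0.1790)/(1 + 0.1510) − 1 = 2.4327%
Error = 2.8000% − 2.4327% = 0.3673% → 37 basis points.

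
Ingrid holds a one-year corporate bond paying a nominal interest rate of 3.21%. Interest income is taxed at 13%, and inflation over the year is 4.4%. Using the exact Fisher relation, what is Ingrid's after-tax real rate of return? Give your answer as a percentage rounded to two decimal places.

After-tax nominal return = 3.21% × (1 − 0.13) = 2.7927%.
1 + r = 1.027927 / 1.04400 = 0.984604
After-tax real rate = 0.984604 − 1 → -1.54%.

-1.54%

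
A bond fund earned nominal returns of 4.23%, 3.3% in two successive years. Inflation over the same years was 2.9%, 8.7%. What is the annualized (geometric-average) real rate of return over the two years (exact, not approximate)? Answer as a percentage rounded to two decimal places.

Compound the nominal returns: 1.0423 × 1.0330 = 1.07669590.
Compound inflation: 1.0290 × 1.0870 = 1.11852300.
Deflate: 1.07669590 / 1.11852300 = 0.96260506.
Annualized real rate = 0.96260506^(1/2) − 1 = -1.8876% → -1.89%.

-1.89%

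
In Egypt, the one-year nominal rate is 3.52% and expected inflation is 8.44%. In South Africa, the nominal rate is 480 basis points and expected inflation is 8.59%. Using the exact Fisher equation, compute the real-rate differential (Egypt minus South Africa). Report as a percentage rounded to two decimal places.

Egypt: (1 + 0.0352)/(1 + 0.0844) − 1 = -4.5371%
South Africa: (1 + 0.0480)/(1 + 0.0859) − 1 = -3.4902%
Differential = -4.5371% − (-3.4902%) = -1.0469% → -1.05%.

-1.05%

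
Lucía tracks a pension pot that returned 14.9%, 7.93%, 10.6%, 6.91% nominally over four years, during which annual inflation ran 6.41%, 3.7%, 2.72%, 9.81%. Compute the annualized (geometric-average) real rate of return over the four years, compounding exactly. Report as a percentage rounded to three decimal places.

Compound the nominal returns: 1.1490 × 1.0793 × 1.1060 × 1.0691 = 1.46634331.
Compound inflation: 1.0641 × 1.0370 × 1.0272 × 1.0981 = 1.24468112.
Deflate: 1.46634331 / 1.24468112 = 1.17808753.
Annualized real rate = 1.17808753^(1/4) − 1 = 4.1824% → 4.182%.

4.182%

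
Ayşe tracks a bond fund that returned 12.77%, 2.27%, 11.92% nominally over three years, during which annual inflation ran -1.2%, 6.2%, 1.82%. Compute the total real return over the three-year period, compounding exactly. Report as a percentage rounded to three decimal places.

20.819%

Nominal growth factor = 1.1277 × 1.0227 × 1.1192 = 1.290772
Price-level growth factor = 0.9880 × 1.0620 × 1.0182 = 1.068352
Real growth factor = 1.290772 / 1.068352 = 1.208189
Total real return = 1.208189 − 1 → 20.819%.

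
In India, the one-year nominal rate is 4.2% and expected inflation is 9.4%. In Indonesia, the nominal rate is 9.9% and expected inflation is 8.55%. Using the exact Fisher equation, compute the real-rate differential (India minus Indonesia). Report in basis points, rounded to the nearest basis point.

India: (1 + 0.0420)/(1 + 0.0940) − 1 = -4.7532%
Indonesia: (1 + 0.0990)/(1 + 0.0855) − 1 = 1.2437%
Differential = -4.7532% − 1.2437% = -5.9969% → -600 basis points.

-600 basis points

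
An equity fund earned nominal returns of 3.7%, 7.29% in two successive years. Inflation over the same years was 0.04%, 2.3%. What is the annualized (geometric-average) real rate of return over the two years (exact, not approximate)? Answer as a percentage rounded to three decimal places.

4.266%

Compound the nominal returns: 1.0370 × 1.0729 = 1.11259730.
Compound inflation: 1.0004 × 1.0230 = 1.02340920.
Deflate: 1.11259730 / 1.02340920 = 1.08714803.
Annualized real rate = 1.08714803^(1/2) − 1 = 4.2664% → 4.266%.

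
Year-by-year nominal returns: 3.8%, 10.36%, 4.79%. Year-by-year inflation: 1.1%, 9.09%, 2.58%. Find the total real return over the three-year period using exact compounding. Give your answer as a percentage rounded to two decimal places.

Nominal growth factor = 1.0380 × 1.1036 × 1.0479 = 1.200408
Price-level growth factor = 1.0110 × 1.0909 × 1.0258 = 1.131355
Real growth factor = 1.200408 / 1.131355 = 1.061036
Total real return = 1.061036 − 1 → 6.10%.

6.10%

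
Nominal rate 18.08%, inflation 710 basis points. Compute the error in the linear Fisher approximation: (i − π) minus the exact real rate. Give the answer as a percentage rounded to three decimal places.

Approximate: r ≈ 18.080% − 7.100% = 10.9800%
Exact: (1 + 0.1808)/(1 + 0.0710) − 1 = 10.2521%
Error = 10.9800% − 10.2521% = 0.7279% → 0.728%.

0.728%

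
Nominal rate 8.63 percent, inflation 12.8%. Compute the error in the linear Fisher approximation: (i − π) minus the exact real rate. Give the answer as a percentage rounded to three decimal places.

-0.473%

Approximate: r ≈ 8.630% − 12.800% = -4.1700%
Exact: (1 + 0.0863)/(1 + 0.1280) − 1 = -3.6968%
Error = -4.1700% − (-3.6968%) = -0.4732% → -0.473%.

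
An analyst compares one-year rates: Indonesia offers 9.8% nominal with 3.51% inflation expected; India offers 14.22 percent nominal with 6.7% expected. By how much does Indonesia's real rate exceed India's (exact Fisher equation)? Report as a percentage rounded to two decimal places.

-0.97%

Indonesia: (1 + 0.0980)/(1 + 0.0351) − 1 = 6.0767%
India: (1 + 0.1422)/(1 + 0.0670) − 1 = 7.0478%
Differential = 6.0767% − 7.0478% = -0.9711% → -0.97%.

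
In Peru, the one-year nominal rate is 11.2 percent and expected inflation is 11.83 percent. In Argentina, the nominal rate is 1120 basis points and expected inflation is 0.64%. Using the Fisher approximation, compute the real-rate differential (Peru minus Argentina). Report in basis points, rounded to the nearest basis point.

Peru: 11.2% − 11.83% = -0.630%
Argentina: 11.2% − 0.64% = 10.560%
Differential = -11.190% → -1119 basis points.

-1119 basis points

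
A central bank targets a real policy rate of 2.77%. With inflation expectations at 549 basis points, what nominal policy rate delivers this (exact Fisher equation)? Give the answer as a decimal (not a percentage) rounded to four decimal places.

0.0841

(1 + i) = (1 + r)(1 + π) = 1.02770 × 1.05490 = 1.08412073
i = 1.08412073 − 1, so the required nominal rate is 0.0841.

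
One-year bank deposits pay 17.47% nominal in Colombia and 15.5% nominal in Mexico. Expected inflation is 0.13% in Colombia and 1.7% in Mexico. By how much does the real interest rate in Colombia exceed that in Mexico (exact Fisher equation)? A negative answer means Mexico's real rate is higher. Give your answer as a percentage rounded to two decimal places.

Colombia: (1 + 0.1747)/(1 + 0.0013) − 1 = 17.3175%
Mexico: (1 + 0.1550)/(1 + 0.0170) − 1 = 13.5693%
Differential = 17.3175% − 13.5693% = 3.7482% → 3.75%.

3.75%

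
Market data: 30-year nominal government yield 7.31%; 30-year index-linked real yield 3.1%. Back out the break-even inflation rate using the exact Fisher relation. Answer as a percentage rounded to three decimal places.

4.083%

(1 + π) = (1 + i)/(1 + r) = 1.07310 / 1.03100 = 1.040834
Break-even inflation = 1.040834 − 1 → 4.083%.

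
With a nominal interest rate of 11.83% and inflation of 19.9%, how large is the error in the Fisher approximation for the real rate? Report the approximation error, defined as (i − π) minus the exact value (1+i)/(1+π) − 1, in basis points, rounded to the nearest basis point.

Approximate: r ≈ 11.830% − 19.900% = -8.0700%
Exact: (1 + 0.1183)/(1 + 0.1990) − 1 = -6.7306%
Error = -8.0700% − (-6.7306%) = -1.3394% → -134 basis points.

-134 basis points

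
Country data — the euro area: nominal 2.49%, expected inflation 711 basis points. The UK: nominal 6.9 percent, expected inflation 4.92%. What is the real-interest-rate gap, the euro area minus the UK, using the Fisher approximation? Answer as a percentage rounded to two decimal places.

The euro area: 2.49% − 7.11% = -4.620%
The UK: 6.9% − 4.92% = 1.980%
Differential = -6.600% → -6.60%.

-6.60%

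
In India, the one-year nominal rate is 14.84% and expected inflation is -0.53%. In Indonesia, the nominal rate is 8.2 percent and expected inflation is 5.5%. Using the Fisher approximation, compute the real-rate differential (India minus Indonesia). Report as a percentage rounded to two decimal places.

India: 14.84% − (-0.53%) = 15.370%
Indonesia: 8.2% − 5.5% = 2.700%
Differential = 12.670% → 12.67%.

12.67%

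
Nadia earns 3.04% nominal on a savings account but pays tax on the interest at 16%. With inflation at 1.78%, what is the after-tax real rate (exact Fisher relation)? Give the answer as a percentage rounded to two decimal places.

0.76%

After-tax nominal return = 3.04% × (1 − 0.16) = 2.5536%.
1 + r = 1.025536 / 1.01780 = 1.007601
After-tax real rate = 1.007601 − 1 → 0.76%.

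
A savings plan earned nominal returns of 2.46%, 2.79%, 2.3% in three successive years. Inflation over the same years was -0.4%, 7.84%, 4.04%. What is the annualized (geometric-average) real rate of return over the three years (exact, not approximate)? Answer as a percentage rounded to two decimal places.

Compound the nominal returns: 1.0246 × 1.0279 × 1.0230 = 1.07740963.
Compound inflation: 0.9960 × 1.0784 × 1.0404 = 1.11747949.
Deflate: 1.07740963 / 1.11747949 = 0.96414264.
Annualized real rate = 0.96414264^(1/3) − 1 = -1.2098% → -1.21%.

-1.21%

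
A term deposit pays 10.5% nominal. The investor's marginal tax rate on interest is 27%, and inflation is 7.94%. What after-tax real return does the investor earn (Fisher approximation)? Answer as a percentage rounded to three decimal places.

After-tax nominal return = 10.5% × (1 − 0.27) = 7.6650%.
r ≈ 7.6650% − 7.94% → -0.275%.

-0.275%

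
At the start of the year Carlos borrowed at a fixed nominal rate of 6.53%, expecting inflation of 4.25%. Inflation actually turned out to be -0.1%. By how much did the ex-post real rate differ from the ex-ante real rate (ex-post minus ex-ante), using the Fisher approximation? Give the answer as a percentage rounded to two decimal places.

Ex-ante: 6.53% − 4.25% = 2.280%
Ex-post: 6.53% − (-0.1%) = 6.630%
Difference (ex-post − ex-ante) = 4.3500% → 4.35%.

4.35%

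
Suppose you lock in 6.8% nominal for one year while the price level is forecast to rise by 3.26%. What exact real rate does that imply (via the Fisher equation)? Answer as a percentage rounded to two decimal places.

By the Fisher equation, 1 + r = (1 + i)/(1 + π).
1 + r = 1.06800 / 1.03260 = 1.034282
r = 1.034282 − 1 = 3.4282%, i.e. 3.43%.

3.43%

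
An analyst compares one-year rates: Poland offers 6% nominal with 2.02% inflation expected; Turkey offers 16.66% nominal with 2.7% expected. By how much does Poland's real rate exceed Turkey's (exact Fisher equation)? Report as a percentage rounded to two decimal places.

Poland: (1 + 0.0600)/(1 + 0.0202) − 1 = 3.9012%
Turkey: (1 + 0.1666)/(1 + 0.0270) − 1 = 13.5930%
Differential = 3.9012% − 13.5930% = -9.6918% → -9.69%.

-9.69%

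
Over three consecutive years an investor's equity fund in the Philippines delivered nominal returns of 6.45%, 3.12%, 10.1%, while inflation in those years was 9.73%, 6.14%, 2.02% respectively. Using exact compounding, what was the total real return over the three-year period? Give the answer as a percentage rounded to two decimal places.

1.72%

Compound the nominal returns: 1.0645 × 1.0312 × 1.1010 = 1.208581.
Compound inflation: 1.0973 × 1.0614 × 1.0202 = 1.188201.
Deflate: 1.208581 / 1.188201 = 1.017153.
Total real return = 1.017153 − 1 → 1.72%.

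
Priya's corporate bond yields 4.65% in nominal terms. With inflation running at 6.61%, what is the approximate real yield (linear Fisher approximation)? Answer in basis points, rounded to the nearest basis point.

-196 basis points

r ≈ i − π = 4.65% − 6.61% = -196 basis points.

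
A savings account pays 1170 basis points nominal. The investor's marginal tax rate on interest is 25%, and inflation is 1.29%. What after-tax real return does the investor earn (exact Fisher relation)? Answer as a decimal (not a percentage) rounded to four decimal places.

0.0739

After-tax nominal return = 11.7% × (1 − 0.25) = 8.7750%.
1 + r = 1.08775 / 1.01290 = 1.073897
After-tax real rate = 1.073897 − 1 → 0.0739.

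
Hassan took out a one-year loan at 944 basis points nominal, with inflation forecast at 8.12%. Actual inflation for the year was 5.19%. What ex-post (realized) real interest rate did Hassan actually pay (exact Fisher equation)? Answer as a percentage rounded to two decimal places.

4.04%

Ex-post: (1 + 0.0944)/(1 + 0.0519) − 1 = 4.0403%
So the realized real rate is 4.04%.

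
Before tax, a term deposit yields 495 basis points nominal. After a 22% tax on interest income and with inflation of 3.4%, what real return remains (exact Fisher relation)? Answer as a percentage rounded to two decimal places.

After-tax nominal return = 4.95% × (1 − 0.22) = 3.8610%.
1 + r = 1.03861 / 1.03400 = 1.004458
After-tax real rate = 1.004458 − 1 → 0.45%.

0.45%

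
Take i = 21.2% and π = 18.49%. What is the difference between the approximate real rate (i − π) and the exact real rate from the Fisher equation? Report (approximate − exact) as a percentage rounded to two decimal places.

Approximate: r ≈ 21.200% − 18.490% = 2.7100%
Exact: (1 + 0.2120)/(1 + 0.1849) − 1 = 2.2871%
Error = 2.7100% − 2.2871% = 0.4229% → 0.42%.

0.42%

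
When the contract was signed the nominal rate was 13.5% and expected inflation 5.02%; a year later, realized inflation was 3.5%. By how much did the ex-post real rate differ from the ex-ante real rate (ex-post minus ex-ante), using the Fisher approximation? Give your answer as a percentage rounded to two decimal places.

Ex-ante: 13.5% − 5.02% = 8.480%
Ex-post: 13.5% − 3.5% = 10.000%
Difference (ex-post − ex-ante) = 1.5200% → 1.52%.

1.52%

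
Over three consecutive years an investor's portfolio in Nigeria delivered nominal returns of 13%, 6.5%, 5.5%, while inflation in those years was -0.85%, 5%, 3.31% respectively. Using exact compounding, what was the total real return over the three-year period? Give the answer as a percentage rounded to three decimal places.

Nominal growth factor = 1.1300 × 1.0650 × 1.0550 = 1.269640
Price-level growth factor = 0.9915 × 1.0500 × 1.0331 = 1.075535
Real growth factor = 1.269640 / 1.075535 = 1.180473
Total real return = 1.180473 − 1 → 18.047%.

18.047%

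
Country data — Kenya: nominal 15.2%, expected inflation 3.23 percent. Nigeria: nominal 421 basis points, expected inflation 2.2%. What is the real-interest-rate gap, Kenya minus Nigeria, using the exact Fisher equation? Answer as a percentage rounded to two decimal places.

Kenya: (1 + 0.1520)/(1 + 0.0323) − 1 = 11.5955%
Nigeria: (1 + 0.0421)/(1 + 0.0220) − 1 = 1.9667%
Differential = 11.5955% − 1.9667% = 9.6287% → 9.63%.

9.63%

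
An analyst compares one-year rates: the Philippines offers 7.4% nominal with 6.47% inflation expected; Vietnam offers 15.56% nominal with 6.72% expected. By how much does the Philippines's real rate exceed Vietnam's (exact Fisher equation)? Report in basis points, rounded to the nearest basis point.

-741 basis points

The Philippines: (1 + 0.0740)/(1 + 0.0647) − 1 = 0.8735%
Vietnam: (1 + 0.1556)/(1 + 0.0672) − 1 = 8.2834%
Differential = 0.8735% − 8.2834% = -7.4099% → -741 basis points.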